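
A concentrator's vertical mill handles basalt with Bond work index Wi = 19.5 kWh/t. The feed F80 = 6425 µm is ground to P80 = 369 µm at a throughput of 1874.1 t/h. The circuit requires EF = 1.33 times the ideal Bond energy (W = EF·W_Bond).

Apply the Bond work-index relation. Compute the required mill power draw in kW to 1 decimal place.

P = 19238.9 kW

Bond:  W = 10 Wi (1/√P − 1/√F)
W = 10·19.5·(1/√369 − 1/√6425) = 10·19.5·(0.039582) = 7.7185 kWh/t
Corrected W = EF·W_Bond = 1.33·7.7185 = 10.2657 kWh/t
P_mill = W·ṁ = 10.2657·1874.1 = 19238.9 kW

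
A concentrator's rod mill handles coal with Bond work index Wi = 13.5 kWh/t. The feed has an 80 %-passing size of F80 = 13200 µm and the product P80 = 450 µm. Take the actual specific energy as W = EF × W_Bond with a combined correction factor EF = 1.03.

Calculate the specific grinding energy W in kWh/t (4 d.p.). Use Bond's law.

W = 10 Wi / √P80 − 10 Wi / √F80
1/√450 = 0.047140;  1/√13200 = 0.008704
W = 10·13.5·(0.047140 − 0.008704) = 5.1889 kWh/t
Apply correction: 5.1889 × 1.03 = 5.3446 kWh/t

W = 5.3446 kWh/t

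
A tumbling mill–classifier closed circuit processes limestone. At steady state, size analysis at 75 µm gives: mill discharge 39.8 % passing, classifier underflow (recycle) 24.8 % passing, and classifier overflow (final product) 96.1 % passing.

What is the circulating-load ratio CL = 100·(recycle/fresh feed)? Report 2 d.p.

CL = 375.33 %

Classifier node, passing 75 µm:
d + r·d = r·u + o → r(d−u) = o−d
r = (96.1 − 39.8)/(39.8 − 24.8) = 56.3/15.0 = 3.7533
CL = 100·r = 375.33 %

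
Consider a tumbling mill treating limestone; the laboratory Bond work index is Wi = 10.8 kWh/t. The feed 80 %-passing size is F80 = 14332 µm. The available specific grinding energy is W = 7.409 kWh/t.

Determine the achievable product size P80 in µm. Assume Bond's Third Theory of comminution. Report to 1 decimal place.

W = 10 Wi (P80^-0.5 − F80^-0.5)
⇒ 1/√P80 = W/(10·Wi) + 1/√F80
  = 7.4090/(10·10.8) + 1/√14332 = 0.068602 + 0.008353 = 0.076955
P80 = (1/0.076955)² = 12.9946² = 168.86 µm

P80 = 168.9 µm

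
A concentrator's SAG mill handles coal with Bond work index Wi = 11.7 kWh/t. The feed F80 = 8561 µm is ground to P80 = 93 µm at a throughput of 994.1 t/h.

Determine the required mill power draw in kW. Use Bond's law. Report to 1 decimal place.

W_Bond = 10·Wi·(1/√P₈₀ − 1/√F₈₀)
W = 10·11.7·(1/√93 − 1/√8561) = 10·11.7·(0.092887) = 10.8678 kWh/t
Power = W × throughput = 10.8678 kWh/t × 994.1 t/h = 10803.7 kW

P = 10803.7 kW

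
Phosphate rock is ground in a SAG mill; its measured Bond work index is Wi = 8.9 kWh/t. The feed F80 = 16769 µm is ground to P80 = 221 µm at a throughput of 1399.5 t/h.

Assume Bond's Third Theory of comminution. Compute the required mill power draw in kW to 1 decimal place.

W = 10·Wi·[P80^(−½) − F80^(−½)]
W = 10·8.9·(1/√221 − 1/√16769) = 10·8.9·(0.059545) = 5.2995 kWh/t
Power = W × throughput = 5.2995 kWh/t × 1399.5 t/h = 7416.7 kW

P = 7416.7 kW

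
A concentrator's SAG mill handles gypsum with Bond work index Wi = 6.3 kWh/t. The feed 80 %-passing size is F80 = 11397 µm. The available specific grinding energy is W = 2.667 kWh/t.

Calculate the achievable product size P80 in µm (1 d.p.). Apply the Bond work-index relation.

W_Bond = 10·Wi·(1/√P₈₀ − 1/√F₈₀)
P80^(−½) = W/(10 Wi) + F80^(−½)
  = 2.6670/(10·6.3) + 1/√11397 = 0.042333 + 0.009367 = 0.051700
P80 = (1/0.051700)² = 19.3422² = 374.12 µm

P80 = 374.1 µm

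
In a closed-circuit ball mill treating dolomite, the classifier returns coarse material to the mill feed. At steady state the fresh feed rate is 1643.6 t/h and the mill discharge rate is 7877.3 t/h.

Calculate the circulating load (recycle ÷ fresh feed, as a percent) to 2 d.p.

M = F + R at steady state, so:
R = M − F = 7877.3 − 1643.6 = 6233.7 t/h
CL = 100·R/F = 100·6233.7/1643.6 = 379.27 %

CL = 379.27 %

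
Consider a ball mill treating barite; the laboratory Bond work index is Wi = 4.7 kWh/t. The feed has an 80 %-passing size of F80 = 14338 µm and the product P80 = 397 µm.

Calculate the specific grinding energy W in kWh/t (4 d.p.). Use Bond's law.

W = 10·Wi·[P80^(−½) − F80^(−½)]
1/√397 = 0.050189;  1/√14338 = 0.008351
W = 10·4.7·(0.050189 − 0.008351) = 1.9663 kWh/t

W = 1.9663 kWh/t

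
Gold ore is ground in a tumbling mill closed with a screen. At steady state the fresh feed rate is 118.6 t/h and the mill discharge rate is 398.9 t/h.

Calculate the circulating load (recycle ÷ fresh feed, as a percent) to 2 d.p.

CL = 236.34 %

Steady state: M = F + R.
R = M − F = 398.9 − 118.6 = 280.3 t/h
CL = 100·R/F = 100·280.3/118.6 = 236.34 %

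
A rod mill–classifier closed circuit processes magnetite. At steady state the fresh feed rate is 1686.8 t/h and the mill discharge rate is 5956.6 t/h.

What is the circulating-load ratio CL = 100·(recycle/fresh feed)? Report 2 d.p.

CL = 253.13 %

M = F + R at steady state, so:
R = M − F = 5956.6 − 1686.8 = 4269.8 t/h
CL = 100·R/F = 100·4269.8/1686.8 = 253.13 %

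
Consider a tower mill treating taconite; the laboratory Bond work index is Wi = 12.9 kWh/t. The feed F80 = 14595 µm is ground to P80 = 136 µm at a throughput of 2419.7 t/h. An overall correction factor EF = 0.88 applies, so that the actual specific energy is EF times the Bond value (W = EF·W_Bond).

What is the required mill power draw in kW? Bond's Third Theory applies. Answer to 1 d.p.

P = 21280.3 kW

W = 10 Wi (1/√P80 − 1/√F80)  [Bond]
W = 10·12.9·(1/√136 − 1/√14595) = 10·12.9·(0.077472) = 9.9939 kWh/t
Corrected W = EF·W_Bond = 0.88·9.9939 = 8.7946 kWh/t
P = W·T = 8.7946·2419.7 = 21280.3 kW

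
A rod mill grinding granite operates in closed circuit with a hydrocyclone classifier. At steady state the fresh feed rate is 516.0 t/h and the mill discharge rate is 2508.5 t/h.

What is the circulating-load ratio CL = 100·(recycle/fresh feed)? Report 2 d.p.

CL = 386.14 %

Steady state: M = F + R.
R = M − F = 2508.5 − 516.0 = 1992.5 t/h
CL = 100·R/F = 100·1992.5/516.0 = 386.14 %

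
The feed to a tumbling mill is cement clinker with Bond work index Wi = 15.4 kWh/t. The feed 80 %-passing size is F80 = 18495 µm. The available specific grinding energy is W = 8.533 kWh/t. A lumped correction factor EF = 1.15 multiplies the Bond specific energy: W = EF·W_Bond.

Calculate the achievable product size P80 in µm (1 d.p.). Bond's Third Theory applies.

W = 10·Wi·[P80^(−½) − F80^(−½)]
W_Bond = W / EF = 8.533 / 1.15 = 7.4200 kWh/t
⇒ 1/√P80 = W_Bond/(10·Wi) + 1/√F80
  = 7.4200/(10·15.4) + 1/√18495 = 0.048182 + 0.007353 = 0.055535
P80 = (1/0.055535)² = 18.0067² = 324.24 µm

P80 = 324.2 µm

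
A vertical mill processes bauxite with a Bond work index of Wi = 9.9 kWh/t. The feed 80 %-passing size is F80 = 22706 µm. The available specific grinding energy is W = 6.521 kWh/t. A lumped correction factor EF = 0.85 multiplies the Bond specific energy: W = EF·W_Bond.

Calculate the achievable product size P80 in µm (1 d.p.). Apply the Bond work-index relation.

P80 = 141.3 µm

W = 10 Wi (P80^-0.5 − F80^-0.5)
W_Bond = W / EF = 6.521 / 0.85 = 7.6718 kWh/t
⇒ 1/√P80 = W_Bond/(10 Wi) + 1/√F80
  = 7.6718/(10·9.9) + 1/√22706 = 0.077493 + 0.006636 = 0.084129
P80 = (1/0.084129)² = 11.8865² = 141.29 µm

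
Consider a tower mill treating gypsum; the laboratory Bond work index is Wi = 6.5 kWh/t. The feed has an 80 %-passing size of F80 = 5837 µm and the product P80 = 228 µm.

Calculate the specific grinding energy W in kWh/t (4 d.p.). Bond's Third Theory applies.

Bond:  W = 10 Wi (1/√P − 1/√F)
1/√228 = 0.066227;  1/√5837 = 0.013089
W = 10·6.5·(0.066227 − 0.013089) = 3.4539 kWh/t

W = 3.4539 kWh/t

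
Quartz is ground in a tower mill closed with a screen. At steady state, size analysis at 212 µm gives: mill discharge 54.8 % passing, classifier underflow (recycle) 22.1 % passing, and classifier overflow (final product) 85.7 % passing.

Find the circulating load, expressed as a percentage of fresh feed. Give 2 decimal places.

CL = 94.50 %

Balance %-passing 212 µm (r = R/F):
(1+r)·d = r·u + o ⇒ r = (o−d)/(d−u)
r = (85.7 − 54.8)/(54.8 − 22.1) = 30.9/32.7 = 0.9450
CL = 100·r = 94.50 %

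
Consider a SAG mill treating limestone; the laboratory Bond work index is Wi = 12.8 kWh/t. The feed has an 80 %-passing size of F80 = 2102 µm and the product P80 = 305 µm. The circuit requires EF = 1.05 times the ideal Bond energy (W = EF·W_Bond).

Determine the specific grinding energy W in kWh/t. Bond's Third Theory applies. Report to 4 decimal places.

W = 4.7643 kWh/t

W = 10 Wi (1/√P80 − 1/√F80)  [Bond]
1/√305 = 0.057260;  1/√2102 = 0.021811
W = 10·12.8·(0.057260 − 0.021811) = 4.5374 kWh/t
Apply correction: 4.5374 × 1.05 = 4.7643 kWh/t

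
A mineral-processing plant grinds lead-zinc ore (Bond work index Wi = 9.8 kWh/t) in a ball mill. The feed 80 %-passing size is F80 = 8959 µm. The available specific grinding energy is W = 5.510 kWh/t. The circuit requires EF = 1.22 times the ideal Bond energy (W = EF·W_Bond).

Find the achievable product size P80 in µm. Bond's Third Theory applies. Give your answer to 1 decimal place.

P80 = 311.6 µm

W = 10 Wi (P80^-0.5 − F80^-0.5)
W_Bond = W / EF = 5.510 / 1.22 = 4.5164 kWh/t
⇒ 1/√P80 = W_Bond/(10 Wi) + 1/√F80
  = 4.5164/(10·9.8) + 1/√8959 = 0.046086 + 0.010565 = 0.056651
P80 = (1/0.056651)² = 17.6520² = 311.59 µm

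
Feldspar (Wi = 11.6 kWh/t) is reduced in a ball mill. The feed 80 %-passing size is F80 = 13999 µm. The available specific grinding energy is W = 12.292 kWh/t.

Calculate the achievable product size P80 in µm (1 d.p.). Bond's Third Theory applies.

P80 = 76.4 µm

Bond: W = 10·Wi·(1/√P80 − 1/√F80)
P80^-0.5 = F80^-0.5 + W/(10 Wi)
  = 12.2920/(10·11.6) + 1/√13999 = 0.105966 + 0.008452 = 0.114417
P80 = (1/0.114417)² = 8.7399² = 76.39 µm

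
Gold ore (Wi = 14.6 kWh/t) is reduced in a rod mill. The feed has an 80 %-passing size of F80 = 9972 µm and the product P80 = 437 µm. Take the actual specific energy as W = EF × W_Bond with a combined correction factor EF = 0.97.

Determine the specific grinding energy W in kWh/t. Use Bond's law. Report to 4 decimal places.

W = 5.3564 kWh/t

W = 10 Wi (P80^-0.5 − F80^-0.5)
1/√437 = 0.047836;  1/√9972 = 0.010014
W = 10·14.6·(0.047836 − 0.010014) = 5.5221 kWh/t
Apply correction: 5.5221 × 0.97 = 5.3564 kWh/t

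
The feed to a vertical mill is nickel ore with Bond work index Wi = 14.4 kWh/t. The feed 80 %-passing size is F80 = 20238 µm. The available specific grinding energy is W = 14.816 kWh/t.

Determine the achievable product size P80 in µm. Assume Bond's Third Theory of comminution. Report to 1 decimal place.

W = 10 Wi / √P80 − 10 Wi / √F80
1/√P80 = 1/√F80 + W/(10·Wi)
  = 14.8160/(10·14.4) + 1/√20238 = 0.102889 + 0.007029 = 0.109918
P80 = (1/0.109918)² = 9.0977² = 82.77 µm

P80 = 82.8 µm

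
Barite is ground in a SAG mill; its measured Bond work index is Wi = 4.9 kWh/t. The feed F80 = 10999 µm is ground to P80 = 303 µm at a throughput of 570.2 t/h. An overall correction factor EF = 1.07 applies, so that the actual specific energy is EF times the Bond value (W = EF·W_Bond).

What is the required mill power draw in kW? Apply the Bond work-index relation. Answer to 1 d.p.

P = 1432.4 kW

Bond:  W = 10 Wi (1/√P − 1/√F)
W = 10·4.9·(1/√303 − 1/√10999) = 10·4.9·(0.047913) = 2.3478 kWh/t
Corrected W = EF·W_Bond = 1.07·2.3478 = 2.5121 kWh/t
P = W·T = 2.5121·570.2 = 1432.4 kW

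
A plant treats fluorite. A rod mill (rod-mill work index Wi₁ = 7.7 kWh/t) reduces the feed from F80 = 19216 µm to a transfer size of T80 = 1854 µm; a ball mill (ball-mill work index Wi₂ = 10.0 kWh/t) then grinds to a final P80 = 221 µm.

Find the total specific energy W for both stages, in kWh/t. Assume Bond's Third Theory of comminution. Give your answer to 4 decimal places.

W = 5.6371 kWh/t

W = 10·Wi·[P80^(−½) − F80^(−½)]
Stage 1 (19216→1854 µm, Wi₁=7.7): W₁ = 10·7.7·(0.023224 − 0.007214) = 1.2328 kWh/t
Stage 2 (1854→221 µm, Wi₂=10.0): W₂ = 10·10.0·(0.067267 − 0.023224) = 4.4043 kWh/t
W = W₁ + W₂ = 1.2328 + 4.4043 = 5.6371 kWh/t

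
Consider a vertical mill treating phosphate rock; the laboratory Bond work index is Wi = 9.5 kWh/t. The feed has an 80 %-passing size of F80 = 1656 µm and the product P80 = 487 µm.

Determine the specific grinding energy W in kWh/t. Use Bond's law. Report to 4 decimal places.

W = 10 Wi (1/√P80 − 1/√F80)  [Bond]
1/√487 = 0.045314;  1/√1656 = 0.024574
W = 10·9.5·(0.045314 − 0.024574) = 1.9704 kWh/t

W = 1.9704 kWh/t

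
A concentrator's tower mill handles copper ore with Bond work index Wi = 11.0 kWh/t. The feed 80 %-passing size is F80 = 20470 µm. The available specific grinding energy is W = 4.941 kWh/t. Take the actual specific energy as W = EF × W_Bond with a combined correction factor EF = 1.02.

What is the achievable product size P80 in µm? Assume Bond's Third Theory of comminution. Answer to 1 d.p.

Bond:  W = 10 Wi (1/√P − 1/√F)
W_Bond = W / EF = 4.941 / 1.02 = 4.8441 kWh/t
⇒ 1/√P80 = W_Bond/(10 Wi) + 1/√F80
  = 4.8441/(10·11.0) + 1/√20470 = 0.044037 + 0.006989 = 0.051027
P80 = (1/0.051027)² = 19.5975² = 384.06 µm

P80 = 384.1 µm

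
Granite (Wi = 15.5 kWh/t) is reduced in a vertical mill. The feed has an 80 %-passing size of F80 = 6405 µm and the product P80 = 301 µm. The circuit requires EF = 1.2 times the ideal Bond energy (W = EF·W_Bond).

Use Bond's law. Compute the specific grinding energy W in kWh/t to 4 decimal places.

W = 8.3968 kWh/t

W = 10 Wi (P80^-0.5 − F80^-0.5)
1/√301 = 0.057639;  1/√6405 = 0.012495
W = 10·15.5·(0.057639 − 0.012495) = 6.9973 kWh/t
W_actual = 1.2 × 6.9973 = 8.3968 kWh/t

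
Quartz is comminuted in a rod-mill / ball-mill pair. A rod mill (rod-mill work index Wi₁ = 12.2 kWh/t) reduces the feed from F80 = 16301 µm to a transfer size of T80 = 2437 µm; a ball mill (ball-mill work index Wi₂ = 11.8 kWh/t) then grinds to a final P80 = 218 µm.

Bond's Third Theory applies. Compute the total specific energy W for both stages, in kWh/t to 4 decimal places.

W = 7.1174 kWh/t

W = 10 Wi / √P80 − 10 Wi / √F80
Stage 1 (16301→2437 µm, Wi₁=12.2): W₁ = 10·12.2·(0.020257 − 0.007832) = 1.5158 kWh/t
Stage 2 (2437→218 µm, Wi₂=11.8): W₂ = 10·11.8·(0.067729 − 0.020257) = 5.6017 kWh/t
W = W₁ + W₂ = 1.5158 + 5.6017 = 7.1174 kWh/t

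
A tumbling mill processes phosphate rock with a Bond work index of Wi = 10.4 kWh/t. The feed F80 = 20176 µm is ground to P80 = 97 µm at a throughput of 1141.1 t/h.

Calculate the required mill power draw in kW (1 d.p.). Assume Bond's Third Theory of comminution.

P = 11214.1 kW

W_Bond = 10·Wi·(1/√P₈₀ − 1/√F₈₀)
W = 10·10.4·(1/√97 − 1/√20176) = 10·10.4·(0.094494) = 9.8274 kWh/t
P = W·T = 9.8274·1141.1 = 11214.1 kW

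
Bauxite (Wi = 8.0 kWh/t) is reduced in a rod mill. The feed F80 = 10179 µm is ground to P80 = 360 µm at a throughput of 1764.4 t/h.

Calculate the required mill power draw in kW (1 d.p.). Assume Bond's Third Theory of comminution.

P = 6040.3 kW

W = 10·Wi·[P80^(−½) − F80^(−½)]
W = 10·8.0·(1/√360 − 1/√10179) = 10·8.0·(0.042793) = 3.4234 kWh/t
Mill draw = 3.4234 × 1764.4 = 6040.3 kW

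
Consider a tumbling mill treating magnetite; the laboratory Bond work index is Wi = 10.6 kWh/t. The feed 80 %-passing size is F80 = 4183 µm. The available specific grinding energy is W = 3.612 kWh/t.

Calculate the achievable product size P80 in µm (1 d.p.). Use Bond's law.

W = 10·Wi·(P80^(-½) − F80^(-½))
P80^-0.5 = F80^-0.5 + W/(10 Wi)
  = 3.6120/(10·10.6) + 1/√4183 = 0.034075 + 0.015462 = 0.049537
P80 = (1/0.049537)² = 20.1869² = 407.51 µm

P80 = 407.5 µm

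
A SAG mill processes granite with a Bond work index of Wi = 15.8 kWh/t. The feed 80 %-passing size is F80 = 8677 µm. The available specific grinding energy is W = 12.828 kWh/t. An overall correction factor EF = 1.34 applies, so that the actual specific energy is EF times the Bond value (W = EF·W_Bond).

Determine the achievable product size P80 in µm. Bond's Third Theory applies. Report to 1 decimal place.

P80 = 196.6 µm

Bond: W = 10·Wi·(1/√P80 − 1/√F80)
W_Bond = W / EF = 12.828 / 1.34 = 9.5731 kWh/t
P80^-0.5 = F80^-0.5 + W_Bond/(10 Wi)
  = 9.5731/(10·15.8) + 1/√8677 = 0.060589 + 0.010735 = 0.071325
P80 = (1/0.071325)² = 14.0204² = 196.57 µm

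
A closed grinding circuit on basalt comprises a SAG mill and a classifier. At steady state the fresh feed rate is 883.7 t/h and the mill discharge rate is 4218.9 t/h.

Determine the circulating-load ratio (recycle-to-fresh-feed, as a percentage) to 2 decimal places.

CL = 377.41 %

Mill node: discharge = fresh + recycle.
R = M − F = 4218.9 − 883.7 = 3335.2 t/h
CL = 100·R/F = 100·3335.2/883.7 = 377.41 %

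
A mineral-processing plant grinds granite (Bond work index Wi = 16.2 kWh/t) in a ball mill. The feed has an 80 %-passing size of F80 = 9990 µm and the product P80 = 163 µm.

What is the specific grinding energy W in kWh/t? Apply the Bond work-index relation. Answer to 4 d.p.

Bond:  W = 10 Wi (1/√P − 1/√F)
1/√163 = 0.078326;  1/√9990 = 0.010005
W = 10·16.2·(0.078326 − 0.010005) = 11.0680 kWh/t

W = 11.0680 kWh/t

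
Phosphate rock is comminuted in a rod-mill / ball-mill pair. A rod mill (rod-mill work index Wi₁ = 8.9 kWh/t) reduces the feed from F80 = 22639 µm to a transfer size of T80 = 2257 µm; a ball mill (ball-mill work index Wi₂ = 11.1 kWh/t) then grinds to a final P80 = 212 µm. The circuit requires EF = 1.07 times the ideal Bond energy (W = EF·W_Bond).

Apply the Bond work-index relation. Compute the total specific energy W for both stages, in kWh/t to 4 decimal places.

W = 10·Wi·[P80^(−½) − F80^(−½)]
Stage 1 (22639→2257 µm, Wi₁=8.9): W₁ = 10·8.9·(0.021049 − 0.006646) = 1.2819 kWh/t
Stage 2 (2257→212 µm, Wi₂=11.1): W₂ = 10·11.1·(0.068680 − 0.021049) = 5.2871 kWh/t
W = W₁ + W₂ = 1.2819 + 5.2871 = 6.5689 kWh/t
With EF = 1.07: W = 6.5689·1.07 = 7.0287 kWh/t

W = 7.0287 kWh/t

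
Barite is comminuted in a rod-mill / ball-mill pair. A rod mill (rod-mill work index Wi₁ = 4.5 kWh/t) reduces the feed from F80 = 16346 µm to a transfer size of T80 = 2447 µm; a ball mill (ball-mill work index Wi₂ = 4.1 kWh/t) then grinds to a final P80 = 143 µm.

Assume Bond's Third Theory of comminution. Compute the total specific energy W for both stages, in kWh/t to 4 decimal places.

W = 10·Wi·(P80^(-½) − F80^(-½))
Stage 1 (16346→2447 µm, Wi₁=4.5): W₁ = 10·4.5·(0.020215 − 0.007822) = 0.5577 kWh/t
Stage 2 (2447→143 µm, Wi₂=4.1): W₂ = 10·4.1·(0.083624 − 0.020215) = 2.5998 kWh/t
W = W₁ + W₂ = 0.5577 + 2.5998 = 3.1575 kWh/t

W = 3.1575 kWh/t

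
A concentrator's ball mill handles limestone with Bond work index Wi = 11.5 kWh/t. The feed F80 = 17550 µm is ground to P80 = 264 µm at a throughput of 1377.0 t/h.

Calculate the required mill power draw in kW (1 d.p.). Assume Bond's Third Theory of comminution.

P = 8550.7 kW

W_Bond = 10·Wi·(1/√P₈₀ − 1/√F₈₀)
W = 10·11.5·(1/√264 − 1/√17550) = 10·11.5·(0.053997) = 6.2097 kWh/t
Power = W × throughput = 6.2097 kWh/t × 1377.0 t/h = 8550.7 kW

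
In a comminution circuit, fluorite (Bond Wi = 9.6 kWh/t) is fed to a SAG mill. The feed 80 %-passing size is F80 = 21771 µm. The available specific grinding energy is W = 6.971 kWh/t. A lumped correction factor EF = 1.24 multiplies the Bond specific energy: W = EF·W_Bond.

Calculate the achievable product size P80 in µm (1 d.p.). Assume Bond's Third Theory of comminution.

P80 = 234.2 µm

W = 10·Wi·(P80^(-½) − F80^(-½))
W_Bond = W / EF = 6.971 / 1.24 = 5.6218 kWh/t
⇒ 1/√P80 = W_Bond/(10 Wi) + 1/√F80
  = 5.6218/(10·9.6) + 1/√21771 = 0.058560 + 0.006777 = 0.065338
P80 = (1/0.065338)² = 15.3051² = 234.25 µm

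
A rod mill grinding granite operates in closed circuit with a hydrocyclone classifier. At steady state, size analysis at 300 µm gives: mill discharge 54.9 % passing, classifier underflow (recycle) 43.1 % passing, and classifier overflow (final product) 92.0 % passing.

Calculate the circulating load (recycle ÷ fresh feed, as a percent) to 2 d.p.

Mass balance on the −300 µm fraction:
r = (o − d)/(d − u)
r = (92.0 − 54.9)/(54.9 − 43.1) = 37.1/11.8 = 3.1441
CL = 100·r = 314.41 %

CL = 314.41 %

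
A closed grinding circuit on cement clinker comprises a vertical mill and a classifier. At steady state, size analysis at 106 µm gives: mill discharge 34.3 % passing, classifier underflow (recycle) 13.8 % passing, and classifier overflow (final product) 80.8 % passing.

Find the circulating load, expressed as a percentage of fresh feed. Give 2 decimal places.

Classifier node, passing 106 µm:
(1+r)·d = r·u + o ⇒ r = (o−d)/(d−u)
r = (80.8 − 34.3)/(34.3 − 13.8) = 46.5/20.5 = 2.2683
CL = 100·r = 226.83 %

CL = 226.83 %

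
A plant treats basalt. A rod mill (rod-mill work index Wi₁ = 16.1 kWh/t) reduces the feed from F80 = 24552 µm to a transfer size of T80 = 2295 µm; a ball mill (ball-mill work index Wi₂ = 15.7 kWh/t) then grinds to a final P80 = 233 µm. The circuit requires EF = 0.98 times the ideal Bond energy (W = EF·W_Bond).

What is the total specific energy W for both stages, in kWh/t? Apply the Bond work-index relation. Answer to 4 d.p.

W = 9.1546 kWh/t

W = 10 Wi (1/√P80 − 1/√F80)  [Bond]
Stage 1 (24552→2295 µm, Wi₁=16.1): W₁ = 10·16.1·(0.020874 − 0.006382) = 2.3332 kWh/t
Stage 2 (2295→233 µm, Wi₂=15.7): W₂ = 10·15.7·(0.065512 − 0.020874) = 7.0082 kWh/t
W = W₁ + W₂ = 2.3332 + 7.0082 = 9.3414 kWh/t
Apply correction: 9.3414 × 0.98 = 9.1546 kWh/t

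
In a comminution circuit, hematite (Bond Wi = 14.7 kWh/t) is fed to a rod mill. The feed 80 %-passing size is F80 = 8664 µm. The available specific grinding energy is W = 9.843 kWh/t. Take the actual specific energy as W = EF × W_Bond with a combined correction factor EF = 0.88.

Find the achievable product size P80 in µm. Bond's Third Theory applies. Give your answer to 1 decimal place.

W = 10·Wi·(P80^(-½) − F80^(-½))
W_Bond = W / EF = 9.843 / 0.88 = 11.1852 kWh/t
⇒ 1/√P80 = W_Bond/(10 Wi) + 1/√F80
  = 11.1852/(10·14.7) + 1/√8664 = 0.076090 + 0.010743 = 0.086833
P80 = (1/0.086833)² = 11.5163² = 132.63 µm

P80 = 132.6 µm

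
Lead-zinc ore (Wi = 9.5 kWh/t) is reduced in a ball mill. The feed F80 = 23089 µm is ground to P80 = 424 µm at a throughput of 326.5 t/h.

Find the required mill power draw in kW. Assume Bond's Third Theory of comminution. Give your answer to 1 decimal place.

W = 10 Wi (1/√P80 − 1/√F80)  [Bond]
W = 10·9.5·(1/√424 − 1/√23089) = 10·9.5·(0.041983) = 3.9884 kWh/t
Power = W × throughput = 3.9884 kWh/t × 326.5 t/h = 1302.2 kW

P = 1302.2 kW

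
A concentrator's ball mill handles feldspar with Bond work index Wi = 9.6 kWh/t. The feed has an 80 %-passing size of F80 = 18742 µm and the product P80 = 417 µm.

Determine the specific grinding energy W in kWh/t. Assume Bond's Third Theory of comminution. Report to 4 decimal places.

Bond:  W = 10 Wi (1/√P − 1/√F)
1/√417 = 0.048970;  1/√18742 = 0.007305
W = 10·9.6·(0.048970 − 0.007305) = 3.9999 kWh/t

W = 3.9999 kWh/t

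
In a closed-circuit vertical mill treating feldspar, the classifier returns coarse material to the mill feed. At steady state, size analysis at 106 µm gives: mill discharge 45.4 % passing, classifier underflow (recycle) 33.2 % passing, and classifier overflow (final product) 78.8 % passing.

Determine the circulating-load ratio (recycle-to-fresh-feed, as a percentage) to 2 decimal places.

Let r = R/F. Size balance at 106 µm:
d + r·d = r·u + o → r(d−u) = o−d
r = (78.8 − 45.4)/(45.4 − 33.2) = 33.4/12.2 = 2.7377
CL = 100·r = 273.77 %

CL = 273.77 %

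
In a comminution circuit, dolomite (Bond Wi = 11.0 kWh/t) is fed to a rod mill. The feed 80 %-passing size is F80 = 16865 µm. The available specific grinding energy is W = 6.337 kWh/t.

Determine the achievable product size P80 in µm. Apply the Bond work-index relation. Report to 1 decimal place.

P80 = 234.4 µm

W_Bond = 10·Wi·(1/√P₈₀ − 1/√F₈₀)
⇒ 1/√P80 = W/(10 Wi) + 1/√F80
  = 6.3370/(10·11.0) + 1/√16865 = 0.057609 + 0.007700 = 0.065309
P80 = (1/0.065309)² = 15.3117² = 234.45 µm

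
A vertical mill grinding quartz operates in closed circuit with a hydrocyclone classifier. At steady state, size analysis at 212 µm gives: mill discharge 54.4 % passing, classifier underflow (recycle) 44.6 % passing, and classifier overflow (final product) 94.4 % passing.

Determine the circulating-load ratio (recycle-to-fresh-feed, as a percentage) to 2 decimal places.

CL = 408.16 %

Classifier node, passing 212 µm:
(1+r)d = ru + o → r = (o−d)/(d−u)
r = (94.4 − 54.4)/(54.4 − 44.6) = 40.0/9.8 = 4.0816
CL = 100·r = 408.16 %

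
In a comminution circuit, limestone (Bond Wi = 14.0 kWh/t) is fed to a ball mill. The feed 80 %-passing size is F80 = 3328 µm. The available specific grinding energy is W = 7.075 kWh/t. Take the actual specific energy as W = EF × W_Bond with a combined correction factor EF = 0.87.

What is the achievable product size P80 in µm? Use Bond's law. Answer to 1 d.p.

W = 10 Wi / √P80 − 10 Wi / √F80
W_Bond = W / EF = 7.075 / 0.87 = 8.1322 kWh/t
P80^(−½) = W_Bond/(10 Wi) + F80^(−½)
  = 8.1322/(10·14.0) + 1/√3328 = 0.058087 + 0.017334 = 0.075421
P80 = (1/0.075421)² = 13.2588² = 175.80 µm

P80 = 175.8 µm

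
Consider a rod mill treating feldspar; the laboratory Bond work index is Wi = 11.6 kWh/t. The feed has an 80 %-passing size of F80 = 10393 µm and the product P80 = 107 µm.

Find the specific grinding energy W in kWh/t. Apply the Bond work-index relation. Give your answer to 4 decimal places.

Bond:  W = 10 Wi (1/√P − 1/√F)
1/√107 = 0.096674;  1/√10393 = 0.009809
W = 10·11.6·(0.096674 − 0.009809) = 10.0763 kWh/t

W = 10.0763 kWh/t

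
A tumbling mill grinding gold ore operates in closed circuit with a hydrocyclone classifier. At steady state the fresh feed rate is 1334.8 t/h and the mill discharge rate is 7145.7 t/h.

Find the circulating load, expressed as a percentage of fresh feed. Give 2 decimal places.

Steady state: M = F + R.
R = M − F = 7145.7 − 1334.8 = 5810.9 t/h
CL = 100·R/F = 100·5810.9/1334.8 = 435.34 %

CL = 435.34 %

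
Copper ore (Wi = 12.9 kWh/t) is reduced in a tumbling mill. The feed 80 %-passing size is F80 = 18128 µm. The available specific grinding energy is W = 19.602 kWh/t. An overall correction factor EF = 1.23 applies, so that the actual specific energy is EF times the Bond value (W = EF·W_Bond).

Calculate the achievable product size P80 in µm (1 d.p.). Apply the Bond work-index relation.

Bond: W = 10·Wi·(1/√P80 − 1/√F80)
W_Bond = W / EF = 19.602 / 1.23 = 15.9366 kWh/t
P80^-0.5 = F80^-0.5 + W_Bond/(10 Wi)
  = 15.9366/(10·12.9) + 1/√18128 = 0.123539 + 0.007427 = 0.130967
P80 = (1/0.130967)² = 7.6355² = 58.30 µm

P80 = 58.3 µm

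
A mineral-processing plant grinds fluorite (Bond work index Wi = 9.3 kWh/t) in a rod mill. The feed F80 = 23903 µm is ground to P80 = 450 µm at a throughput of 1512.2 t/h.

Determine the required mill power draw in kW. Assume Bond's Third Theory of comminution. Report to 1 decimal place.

W = 10 Wi (P80^-0.5 − F80^-0.5)
W = 10·9.3·(1/√450 − 1/√23903) = 10·9.3·(0.040672) = 3.7825 kWh/t
Power = W × throughput = 3.7825 kWh/t × 1512.2 t/h = 5719.9 kW

P = 5719.9 kW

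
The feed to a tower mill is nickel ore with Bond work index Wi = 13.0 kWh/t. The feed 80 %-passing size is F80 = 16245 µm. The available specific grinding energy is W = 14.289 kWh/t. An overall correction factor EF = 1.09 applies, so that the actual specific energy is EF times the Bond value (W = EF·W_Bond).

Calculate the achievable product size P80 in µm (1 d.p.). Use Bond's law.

W = 10·Wi·[P80^(−½) − F80^(−½)]
W_Bond = W / EF = 14.289 / 1.09 = 13.1092 kWh/t
⇒ 1/√P80 = W_Bond/(10·Wi) + 1/√F80
  = 13.1092/(10·13.0) + 1/√16245 = 0.100840 + 0.007846 = 0.108686
P80 = (1/0.108686)² = 9.2008² = 84.66 µm

P80 = 84.7 µm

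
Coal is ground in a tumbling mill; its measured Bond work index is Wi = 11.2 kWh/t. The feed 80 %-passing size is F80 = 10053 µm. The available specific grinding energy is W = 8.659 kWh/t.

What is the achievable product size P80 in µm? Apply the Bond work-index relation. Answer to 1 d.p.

P80 = 131.3 µm

W = 10·Wi·[P80^(−½) − F80^(−½)]
1/√P80 = 1/√F80 + W/(10·Wi)
  = 8.6590/(10·11.2) + 1/√10053 = 0.077313 + 0.009974 = 0.087286
P80 = (1/0.087286)² = 11.4566² = 131.25 µm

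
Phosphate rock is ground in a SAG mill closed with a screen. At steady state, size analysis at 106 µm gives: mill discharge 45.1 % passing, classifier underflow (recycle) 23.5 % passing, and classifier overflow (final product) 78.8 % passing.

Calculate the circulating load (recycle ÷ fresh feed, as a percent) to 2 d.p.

CL = 156.02 %

Let r = R/F. Size balance at 106 µm:
d + r·d = r·u + o → r(d−u) = o−d
r = (78.8 − 45.1)/(45.1 − 23.5) = 33.7/21.6 = 1.5602
CL = 100·r = 156.02 %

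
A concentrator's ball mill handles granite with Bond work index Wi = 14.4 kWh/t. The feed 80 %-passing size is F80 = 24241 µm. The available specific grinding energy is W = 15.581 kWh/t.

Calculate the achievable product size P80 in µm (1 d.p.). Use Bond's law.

W = 10 Wi (1/√P80 − 1/√F80)  [Bond]
P80^(−½) = W/(10 Wi) + F80^(−½)
  = 15.5810/(10·14.4) + 1/√24241 = 0.108201 + 0.006423 = 0.114624
P80 = (1/0.114624)² = 8.7242² = 76.11 µm

P80 = 76.1 µm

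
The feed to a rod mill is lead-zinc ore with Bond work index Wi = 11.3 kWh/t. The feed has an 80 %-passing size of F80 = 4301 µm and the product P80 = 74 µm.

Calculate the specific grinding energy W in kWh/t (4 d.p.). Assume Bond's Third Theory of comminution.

W = 10 Wi (P80^-0.5 − F80^-0.5)
1/√74 = 0.116248;  1/√4301 = 0.015248
W = 10·11.3·(0.116248 − 0.015248) = 11.4129 kWh/t

W = 11.4129 kWh/t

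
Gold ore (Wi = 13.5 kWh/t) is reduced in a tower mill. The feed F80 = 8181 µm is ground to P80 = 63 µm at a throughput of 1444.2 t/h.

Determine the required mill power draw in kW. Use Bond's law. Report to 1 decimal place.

P = 22408.0 kW

W = 10·Wi·[P80^(−½) − F80^(−½)]
W = 10·13.5·(1/√63 − 1/√8181) = 10·13.5·(0.114932) = 15.5158 kWh/t
Power = W × throughput = 15.5158 kWh/t × 1444.2 t/h = 22408.0 kW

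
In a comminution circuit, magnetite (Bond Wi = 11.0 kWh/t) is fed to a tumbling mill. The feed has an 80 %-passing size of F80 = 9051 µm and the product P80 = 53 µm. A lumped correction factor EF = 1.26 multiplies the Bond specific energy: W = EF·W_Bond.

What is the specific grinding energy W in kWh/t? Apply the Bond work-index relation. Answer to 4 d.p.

W = 17.5813 kWh/t

W = 10·Wi·(P80^(-½) − F80^(-½))
1/√53 = 0.137361;  1/√9051 = 0.010511
W = 10·11.0·(0.137361 − 0.010511) = 13.9534 kWh/t
With EF = 1.26: W = 13.9534·1.26 = 17.5813 kWh/t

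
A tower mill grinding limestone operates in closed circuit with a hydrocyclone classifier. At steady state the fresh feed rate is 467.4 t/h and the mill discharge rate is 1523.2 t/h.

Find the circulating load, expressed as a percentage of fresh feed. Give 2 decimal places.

M = F + R at steady state, so:
R = M − F = 1523.2 − 467.4 = 1055.8 t/h
CL = 100·R/F = 100·1055.8/467.4 = 225.89 %

CL = 225.89 %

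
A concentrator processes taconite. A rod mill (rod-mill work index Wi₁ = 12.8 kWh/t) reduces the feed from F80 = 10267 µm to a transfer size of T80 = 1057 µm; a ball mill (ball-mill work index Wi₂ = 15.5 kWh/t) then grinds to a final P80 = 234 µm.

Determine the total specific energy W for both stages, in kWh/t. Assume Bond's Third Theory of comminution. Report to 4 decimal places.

W = 8.0389 kWh/t

Bond: W = 10·Wi·(1/√P80 − 1/√F80)
Stage 1 (10267→1057 µm, Wi₁=12.8): W₁ = 10·12.8·(0.030758 − 0.009869) = 2.6738 kWh/t
Stage 2 (1057→234 µm, Wi₂=15.5): W₂ = 10·15.5·(0.065372 − 0.030758) = 5.3651 kWh/t
W = W₁ + W₂ = 2.6738 + 5.3651 = 8.0389 kWh/t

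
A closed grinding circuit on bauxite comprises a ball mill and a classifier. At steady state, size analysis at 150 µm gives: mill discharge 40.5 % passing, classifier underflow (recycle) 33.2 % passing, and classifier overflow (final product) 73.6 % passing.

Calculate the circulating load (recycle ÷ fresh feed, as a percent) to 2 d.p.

Mass balance on the −150 µm fraction:
(1+r)·d = r·u + o ⇒ r = (o−d)/(d−u)
r = (73.6 − 40.5)/(40.5 − 33.2) = 33.1/7.3 = 4.5342
CL = 100·r = 453.42 %

CL = 453.42 %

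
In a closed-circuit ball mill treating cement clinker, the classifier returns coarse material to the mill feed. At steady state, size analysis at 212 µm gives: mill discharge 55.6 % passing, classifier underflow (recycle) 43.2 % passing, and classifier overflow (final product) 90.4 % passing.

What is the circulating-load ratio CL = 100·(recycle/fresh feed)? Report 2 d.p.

CL = 280.65 %

Two-product formula at 212 µm:
(1+r)·d = r·u + o ⇒ r = (o−d)/(d−u)
r = (90.4 − 55.6)/(55.6 − 43.2) = 34.8/12.4 = 2.8065
CL = 100·r = 280.65 %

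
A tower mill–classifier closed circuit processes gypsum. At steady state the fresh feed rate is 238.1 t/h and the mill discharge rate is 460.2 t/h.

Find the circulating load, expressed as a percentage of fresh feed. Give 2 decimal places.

CL = 93.28 %

Mill node: discharge = fresh + recycle.
R = M − F = 460.2 − 238.1 = 222.1 t/h
CL = 100·R/F = 100·222.1/238.1 = 93.28 %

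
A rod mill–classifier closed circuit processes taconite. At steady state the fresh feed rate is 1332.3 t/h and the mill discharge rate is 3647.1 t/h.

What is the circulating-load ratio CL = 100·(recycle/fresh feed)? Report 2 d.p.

Discharge = new feed + return, hence
R = M − F = 3647.1 − 1332.3 = 2314.8 t/h
CL = 100·R/F = 100·2314.8/1332.3 = 173.74 %

CL = 173.74 %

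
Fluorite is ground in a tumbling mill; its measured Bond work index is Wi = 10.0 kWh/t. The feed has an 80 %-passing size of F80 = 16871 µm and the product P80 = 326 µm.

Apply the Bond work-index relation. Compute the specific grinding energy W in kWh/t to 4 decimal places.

Bond:  W = 10 Wi (1/√P − 1/√F)
1/√326 = 0.055385;  1/√16871 = 0.007699
W = 10·10.0·(0.055385 − 0.007699) = 4.7686 kWh/t

W = 4.7686 kWh/t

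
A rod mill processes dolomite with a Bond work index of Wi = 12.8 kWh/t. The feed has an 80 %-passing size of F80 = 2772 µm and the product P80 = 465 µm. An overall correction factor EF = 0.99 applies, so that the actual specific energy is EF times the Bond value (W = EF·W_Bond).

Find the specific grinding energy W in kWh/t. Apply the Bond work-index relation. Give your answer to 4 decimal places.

W = 10 Wi (P80^-0.5 − F80^-0.5)
1/√465 = 0.046374;  1/√2772 = 0.018993
W = 10·12.8·(0.046374 − 0.018993) = 3.5047 kWh/t
Apply correction: 3.5047 × 0.99 = 3.4697 kWh/t

W = 3.4697 kWh/t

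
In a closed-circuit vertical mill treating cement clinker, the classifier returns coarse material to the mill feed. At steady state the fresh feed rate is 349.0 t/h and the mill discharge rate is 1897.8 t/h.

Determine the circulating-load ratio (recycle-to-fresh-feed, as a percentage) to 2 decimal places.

CL = 443.78 %

Steady state: M = F + R.
R = M − F = 1897.8 − 349.0 = 1548.8 t/h
CL = 100·R/F = 100·1548.8/349.0 = 443.78 %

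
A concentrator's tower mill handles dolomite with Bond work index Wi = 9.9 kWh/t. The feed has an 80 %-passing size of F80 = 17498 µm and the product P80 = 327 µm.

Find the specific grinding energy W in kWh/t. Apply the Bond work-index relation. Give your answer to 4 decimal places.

W_Bond = 10·Wi·(1/√P₈₀ − 1/√F₈₀)
1/√327 = 0.055300;  1/√17498 = 0.007560
W = 10·9.9·(0.055300 − 0.007560) = 4.7263 kWh/t

W = 4.7263 kWh/t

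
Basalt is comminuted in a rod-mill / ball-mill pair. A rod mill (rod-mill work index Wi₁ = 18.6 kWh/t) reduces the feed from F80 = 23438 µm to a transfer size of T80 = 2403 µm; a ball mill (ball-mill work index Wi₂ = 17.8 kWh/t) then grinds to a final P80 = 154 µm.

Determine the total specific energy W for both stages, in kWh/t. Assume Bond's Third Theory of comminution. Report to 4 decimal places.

W = 13.2919 kWh/t

W = 10 Wi (P80^-0.5 − F80^-0.5)
Stage 1 (23438→2403 µm, Wi₁=18.6): W₁ = 10·18.6·(0.020400 − 0.006532) = 2.5794 kWh/t
Stage 2 (2403→154 µm, Wi₂=17.8): W₂ = 10·17.8·(0.080582 − 0.020400) = 10.7125 kWh/t
W = W₁ + W₂ = 2.5794 + 10.7125 = 13.2919 kWh/t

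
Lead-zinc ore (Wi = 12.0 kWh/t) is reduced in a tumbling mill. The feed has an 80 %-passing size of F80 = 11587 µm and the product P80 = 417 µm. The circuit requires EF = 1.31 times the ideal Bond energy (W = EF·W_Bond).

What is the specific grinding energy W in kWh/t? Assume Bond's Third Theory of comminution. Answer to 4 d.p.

W = 6.2377 kWh/t

Bond: W = 10·Wi·(1/√P80 − 1/√F80)
1/√417 = 0.048970;  1/√11587 = 0.009290
W = 10·12.0·(0.048970 − 0.009290) = 4.7616 kWh/t
W_actual = 1.31 × 4.7616 = 6.2377 kWh/t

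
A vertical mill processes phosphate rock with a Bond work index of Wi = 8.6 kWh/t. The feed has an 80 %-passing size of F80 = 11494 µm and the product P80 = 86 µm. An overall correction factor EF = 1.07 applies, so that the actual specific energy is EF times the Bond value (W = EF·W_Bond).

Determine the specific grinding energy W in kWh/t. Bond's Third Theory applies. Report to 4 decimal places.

W = 9.0645 kWh/t

W = 10 Wi (1/√P80 − 1/√F80)  [Bond]
1/√86 = 0.107833;  1/√11494 = 0.009327
W = 10·8.6·(0.107833 − 0.009327) = 8.4715 kWh/t
W_actual = 1.07 × 8.4715 = 9.0645 kWh/t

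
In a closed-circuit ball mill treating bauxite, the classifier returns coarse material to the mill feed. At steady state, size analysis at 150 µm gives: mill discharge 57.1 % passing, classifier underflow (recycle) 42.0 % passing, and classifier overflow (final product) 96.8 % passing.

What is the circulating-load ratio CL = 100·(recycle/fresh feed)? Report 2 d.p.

Mass balance on the −150 µm fraction:
(1+r)d = ru + o → r = (o−d)/(d−u)
r = (96.8 − 57.1)/(57.1 − 42.0) = 39.7/15.1 = 2.6291
CL = 100·r = 262.91 %

CL = 262.91 %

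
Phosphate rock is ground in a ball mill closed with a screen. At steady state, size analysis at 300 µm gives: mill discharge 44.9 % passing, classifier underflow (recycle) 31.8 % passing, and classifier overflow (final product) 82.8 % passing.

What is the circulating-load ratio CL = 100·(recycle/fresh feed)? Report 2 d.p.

Let r = R/F. Size balance at 300 µm:
r = (o − d)/(d − u)
r = (82.8 − 44.9)/(44.9 − 31.8) = 37.9/13.1 = 2.8931
CL = 100·r = 289.31 %

CL = 289.31 %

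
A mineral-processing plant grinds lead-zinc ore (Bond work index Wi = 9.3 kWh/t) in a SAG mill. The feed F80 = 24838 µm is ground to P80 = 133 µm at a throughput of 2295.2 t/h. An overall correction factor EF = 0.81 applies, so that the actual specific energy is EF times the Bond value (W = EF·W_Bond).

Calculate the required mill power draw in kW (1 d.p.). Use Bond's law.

P = 13895.0 kW

W_Bond = 10·Wi·(1/√P₈₀ − 1/√F₈₀)
W = 10·9.3·(1/√133 − 1/√24838) = 10·9.3·(0.080366) = 7.4740 kWh/t
Apply correction: 7.4740 × 0.81 = 6.0540 kWh/t
P = W·T = 6.0540·2295.2 = 13895.0 kW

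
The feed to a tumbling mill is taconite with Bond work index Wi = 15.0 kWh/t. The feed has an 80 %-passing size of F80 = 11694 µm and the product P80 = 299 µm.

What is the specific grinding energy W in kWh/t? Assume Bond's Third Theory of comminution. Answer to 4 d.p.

W_Bond = 10·Wi·(1/√P₈₀ − 1/√F₈₀)
1/√299 = 0.057831;  1/√11694 = 0.009247
W = 10·15.0·(0.057831 − 0.009247) = 7.2876 kWh/t

W = 7.2876 kWh/t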